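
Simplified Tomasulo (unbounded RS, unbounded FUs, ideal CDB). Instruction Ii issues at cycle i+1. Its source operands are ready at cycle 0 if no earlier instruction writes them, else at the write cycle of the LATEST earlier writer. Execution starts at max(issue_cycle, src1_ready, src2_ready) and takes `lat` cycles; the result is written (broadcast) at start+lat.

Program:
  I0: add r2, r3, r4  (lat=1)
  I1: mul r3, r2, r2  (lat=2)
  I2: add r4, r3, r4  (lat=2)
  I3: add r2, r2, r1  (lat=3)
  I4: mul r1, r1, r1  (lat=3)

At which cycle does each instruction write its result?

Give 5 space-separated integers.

I0 add r2: issue@1 deps=(None,None) exec_start@1 write@2
I1 mul r3: issue@2 deps=(0,0) exec_start@2 write@4
I2 add r4: issue@3 deps=(1,None) exec_start@4 write@6
I3 add r2: issue@4 deps=(0,None) exec_start@4 write@7
I4 mul r1: issue@5 deps=(None,None) exec_start@5 write@8

Answer: 2 4 6 7 8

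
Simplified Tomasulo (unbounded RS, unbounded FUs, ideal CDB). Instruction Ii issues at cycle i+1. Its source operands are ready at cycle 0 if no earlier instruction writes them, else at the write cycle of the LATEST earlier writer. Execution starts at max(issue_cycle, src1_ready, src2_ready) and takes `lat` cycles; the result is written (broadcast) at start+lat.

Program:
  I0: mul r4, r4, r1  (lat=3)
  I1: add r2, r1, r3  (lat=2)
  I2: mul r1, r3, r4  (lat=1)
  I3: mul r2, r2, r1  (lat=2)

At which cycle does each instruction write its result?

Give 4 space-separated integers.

Answer: 4 4 5 7

Derivation:
I0 mul r4: issue@1 deps=(None,None) exec_start@1 write@4
I1 add r2: issue@2 deps=(None,None) exec_start@2 write@4
I2 mul r1: issue@3 deps=(None,0) exec_start@4 write@5
I3 mul r2: issue@4 deps=(1,2) exec_start@5 write@7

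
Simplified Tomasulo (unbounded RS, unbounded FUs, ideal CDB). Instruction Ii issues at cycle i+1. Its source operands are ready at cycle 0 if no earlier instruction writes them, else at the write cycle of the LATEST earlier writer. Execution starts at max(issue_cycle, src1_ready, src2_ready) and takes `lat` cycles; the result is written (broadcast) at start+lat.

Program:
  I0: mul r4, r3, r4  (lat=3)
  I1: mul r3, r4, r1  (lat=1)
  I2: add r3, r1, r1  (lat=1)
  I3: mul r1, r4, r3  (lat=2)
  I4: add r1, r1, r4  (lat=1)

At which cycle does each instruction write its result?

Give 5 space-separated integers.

I0 mul r4: issue@1 deps=(None,None) exec_start@1 write@4
I1 mul r3: issue@2 deps=(0,None) exec_start@4 write@5
I2 add r3: issue@3 deps=(None,None) exec_start@3 write@4
I3 mul r1: issue@4 deps=(0,2) exec_start@4 write@6
I4 add r1: issue@5 deps=(3,0) exec_start@6 write@7

Answer: 4 5 4 6 7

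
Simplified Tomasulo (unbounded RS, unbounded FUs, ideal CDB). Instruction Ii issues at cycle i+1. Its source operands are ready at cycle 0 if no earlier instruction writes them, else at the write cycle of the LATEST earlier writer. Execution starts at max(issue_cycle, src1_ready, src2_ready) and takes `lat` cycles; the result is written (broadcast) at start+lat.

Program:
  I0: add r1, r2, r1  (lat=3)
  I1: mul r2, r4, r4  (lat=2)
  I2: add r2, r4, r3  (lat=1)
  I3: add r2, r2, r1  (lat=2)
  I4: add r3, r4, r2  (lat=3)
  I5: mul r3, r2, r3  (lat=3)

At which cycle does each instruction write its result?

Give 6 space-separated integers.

Answer: 4 4 4 6 9 12

Derivation:
I0 add r1: issue@1 deps=(None,None) exec_start@1 write@4
I1 mul r2: issue@2 deps=(None,None) exec_start@2 write@4
I2 add r2: issue@3 deps=(None,None) exec_start@3 write@4
I3 add r2: issue@4 deps=(2,0) exec_start@4 write@6
I4 add r3: issue@5 deps=(None,3) exec_start@6 write@9
I5 mul r3: issue@6 deps=(3,4) exec_start@9 write@12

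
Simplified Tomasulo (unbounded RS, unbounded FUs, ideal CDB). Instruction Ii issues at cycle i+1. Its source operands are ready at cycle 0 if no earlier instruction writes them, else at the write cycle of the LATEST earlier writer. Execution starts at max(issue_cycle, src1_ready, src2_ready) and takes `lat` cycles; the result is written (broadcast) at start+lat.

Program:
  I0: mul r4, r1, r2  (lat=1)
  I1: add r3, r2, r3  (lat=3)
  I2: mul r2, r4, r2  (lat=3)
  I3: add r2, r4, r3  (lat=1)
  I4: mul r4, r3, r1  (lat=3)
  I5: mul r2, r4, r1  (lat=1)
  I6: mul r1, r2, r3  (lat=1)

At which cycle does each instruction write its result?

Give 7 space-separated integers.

Answer: 2 5 6 6 8 9 10

Derivation:
I0 mul r4: issue@1 deps=(None,None) exec_start@1 write@2
I1 add r3: issue@2 deps=(None,None) exec_start@2 write@5
I2 mul r2: issue@3 deps=(0,None) exec_start@3 write@6
I3 add r2: issue@4 deps=(0,1) exec_start@5 write@6
I4 mul r4: issue@5 deps=(1,None) exec_start@5 write@8
I5 mul r2: issue@6 deps=(4,None) exec_start@8 write@9
I6 mul r1: issue@7 deps=(5,1) exec_start@9 write@10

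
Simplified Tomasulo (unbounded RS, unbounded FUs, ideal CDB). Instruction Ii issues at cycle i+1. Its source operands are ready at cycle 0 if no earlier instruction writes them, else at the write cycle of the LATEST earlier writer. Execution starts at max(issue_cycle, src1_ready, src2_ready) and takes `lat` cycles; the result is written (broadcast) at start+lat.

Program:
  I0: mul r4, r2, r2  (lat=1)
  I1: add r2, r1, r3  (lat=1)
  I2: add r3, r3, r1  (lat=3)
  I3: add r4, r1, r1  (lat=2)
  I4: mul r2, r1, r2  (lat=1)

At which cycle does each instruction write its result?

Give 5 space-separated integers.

I0 mul r4: issue@1 deps=(None,None) exec_start@1 write@2
I1 add r2: issue@2 deps=(None,None) exec_start@2 write@3
I2 add r3: issue@3 deps=(None,None) exec_start@3 write@6
I3 add r4: issue@4 deps=(None,None) exec_start@4 write@6
I4 mul r2: issue@5 deps=(None,1) exec_start@5 write@6

Answer: 2 3 6 6 6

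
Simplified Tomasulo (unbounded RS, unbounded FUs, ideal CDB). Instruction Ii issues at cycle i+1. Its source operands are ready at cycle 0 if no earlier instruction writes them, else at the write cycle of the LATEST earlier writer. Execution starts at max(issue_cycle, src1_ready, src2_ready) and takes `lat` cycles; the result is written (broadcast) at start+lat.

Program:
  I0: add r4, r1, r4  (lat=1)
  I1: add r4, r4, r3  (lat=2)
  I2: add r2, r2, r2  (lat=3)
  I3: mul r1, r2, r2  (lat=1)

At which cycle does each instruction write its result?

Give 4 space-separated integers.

I0 add r4: issue@1 deps=(None,None) exec_start@1 write@2
I1 add r4: issue@2 deps=(0,None) exec_start@2 write@4
I2 add r2: issue@3 deps=(None,None) exec_start@3 write@6
I3 mul r1: issue@4 deps=(2,2) exec_start@6 write@7

Answer: 2 4 6 7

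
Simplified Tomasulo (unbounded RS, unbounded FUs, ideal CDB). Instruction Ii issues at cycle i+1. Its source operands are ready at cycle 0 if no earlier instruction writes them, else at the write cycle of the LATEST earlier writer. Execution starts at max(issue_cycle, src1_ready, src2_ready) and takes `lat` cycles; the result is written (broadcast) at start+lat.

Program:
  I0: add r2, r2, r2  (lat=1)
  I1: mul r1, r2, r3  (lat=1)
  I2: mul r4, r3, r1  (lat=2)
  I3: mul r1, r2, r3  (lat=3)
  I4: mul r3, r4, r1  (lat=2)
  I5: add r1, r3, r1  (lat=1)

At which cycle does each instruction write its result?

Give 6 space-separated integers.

Answer: 2 3 5 7 9 10

Derivation:
I0 add r2: issue@1 deps=(None,None) exec_start@1 write@2
I1 mul r1: issue@2 deps=(0,None) exec_start@2 write@3
I2 mul r4: issue@3 deps=(None,1) exec_start@3 write@5
I3 mul r1: issue@4 deps=(0,None) exec_start@4 write@7
I4 mul r3: issue@5 deps=(2,3) exec_start@7 write@9
I5 add r1: issue@6 deps=(4,3) exec_start@9 write@10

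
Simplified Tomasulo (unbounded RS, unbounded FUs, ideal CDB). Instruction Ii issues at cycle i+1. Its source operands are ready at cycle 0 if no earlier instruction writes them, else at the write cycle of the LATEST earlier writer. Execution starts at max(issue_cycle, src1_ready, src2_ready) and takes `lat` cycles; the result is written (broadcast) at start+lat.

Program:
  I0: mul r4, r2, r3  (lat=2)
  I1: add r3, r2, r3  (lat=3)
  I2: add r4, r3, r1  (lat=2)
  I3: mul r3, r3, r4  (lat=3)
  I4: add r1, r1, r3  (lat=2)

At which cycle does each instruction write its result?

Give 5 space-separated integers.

I0 mul r4: issue@1 deps=(None,None) exec_start@1 write@3
I1 add r3: issue@2 deps=(None,None) exec_start@2 write@5
I2 add r4: issue@3 deps=(1,None) exec_start@5 write@7
I3 mul r3: issue@4 deps=(1,2) exec_start@7 write@10
I4 add r1: issue@5 deps=(None,3) exec_start@10 write@12

Answer: 3 5 7 10 12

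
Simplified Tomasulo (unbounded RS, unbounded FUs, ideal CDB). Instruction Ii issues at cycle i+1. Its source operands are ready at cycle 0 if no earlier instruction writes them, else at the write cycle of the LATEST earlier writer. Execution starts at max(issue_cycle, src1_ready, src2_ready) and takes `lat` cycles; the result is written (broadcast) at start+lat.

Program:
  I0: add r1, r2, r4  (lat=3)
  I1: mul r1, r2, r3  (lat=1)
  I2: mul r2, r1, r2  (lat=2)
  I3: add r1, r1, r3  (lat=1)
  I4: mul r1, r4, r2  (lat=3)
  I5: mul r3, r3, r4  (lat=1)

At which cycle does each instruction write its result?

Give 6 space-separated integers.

Answer: 4 3 5 5 8 7

Derivation:
I0 add r1: issue@1 deps=(None,None) exec_start@1 write@4
I1 mul r1: issue@2 deps=(None,None) exec_start@2 write@3
I2 mul r2: issue@3 deps=(1,None) exec_start@3 write@5
I3 add r1: issue@4 deps=(1,None) exec_start@4 write@5
I4 mul r1: issue@5 deps=(None,2) exec_start@5 write@8
I5 mul r3: issue@6 deps=(None,None) exec_start@6 write@7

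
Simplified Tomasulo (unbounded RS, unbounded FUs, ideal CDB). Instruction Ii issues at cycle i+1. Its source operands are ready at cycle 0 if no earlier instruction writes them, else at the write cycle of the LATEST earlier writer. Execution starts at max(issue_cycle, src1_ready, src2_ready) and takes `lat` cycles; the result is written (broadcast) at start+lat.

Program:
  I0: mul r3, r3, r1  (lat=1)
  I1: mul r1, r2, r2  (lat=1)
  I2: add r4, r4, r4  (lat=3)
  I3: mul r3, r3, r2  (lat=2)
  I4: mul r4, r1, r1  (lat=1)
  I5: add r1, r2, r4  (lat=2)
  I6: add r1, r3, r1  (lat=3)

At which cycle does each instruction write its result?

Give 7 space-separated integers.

I0 mul r3: issue@1 deps=(None,None) exec_start@1 write@2
I1 mul r1: issue@2 deps=(None,None) exec_start@2 write@3
I2 add r4: issue@3 deps=(None,None) exec_start@3 write@6
I3 mul r3: issue@4 deps=(0,None) exec_start@4 write@6
I4 mul r4: issue@5 deps=(1,1) exec_start@5 write@6
I5 add r1: issue@6 deps=(None,4) exec_start@6 write@8
I6 add r1: issue@7 deps=(3,5) exec_start@8 write@11

Answer: 2 3 6 6 6 8 11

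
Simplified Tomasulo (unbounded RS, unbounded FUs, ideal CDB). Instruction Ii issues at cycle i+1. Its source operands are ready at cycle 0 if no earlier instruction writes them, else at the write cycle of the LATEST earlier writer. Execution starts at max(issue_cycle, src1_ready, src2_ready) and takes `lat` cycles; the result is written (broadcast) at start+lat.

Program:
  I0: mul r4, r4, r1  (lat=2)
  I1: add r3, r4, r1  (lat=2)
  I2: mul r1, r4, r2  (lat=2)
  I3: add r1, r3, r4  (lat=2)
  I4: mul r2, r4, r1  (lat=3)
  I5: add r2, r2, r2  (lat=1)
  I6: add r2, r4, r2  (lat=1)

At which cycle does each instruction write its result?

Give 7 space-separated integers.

I0 mul r4: issue@1 deps=(None,None) exec_start@1 write@3
I1 add r3: issue@2 deps=(0,None) exec_start@3 write@5
I2 mul r1: issue@3 deps=(0,None) exec_start@3 write@5
I3 add r1: issue@4 deps=(1,0) exec_start@5 write@7
I4 mul r2: issue@5 deps=(0,3) exec_start@7 write@10
I5 add r2: issue@6 deps=(4,4) exec_start@10 write@11
I6 add r2: issue@7 deps=(0,5) exec_start@11 write@12

Answer: 3 5 5 7 10 11 12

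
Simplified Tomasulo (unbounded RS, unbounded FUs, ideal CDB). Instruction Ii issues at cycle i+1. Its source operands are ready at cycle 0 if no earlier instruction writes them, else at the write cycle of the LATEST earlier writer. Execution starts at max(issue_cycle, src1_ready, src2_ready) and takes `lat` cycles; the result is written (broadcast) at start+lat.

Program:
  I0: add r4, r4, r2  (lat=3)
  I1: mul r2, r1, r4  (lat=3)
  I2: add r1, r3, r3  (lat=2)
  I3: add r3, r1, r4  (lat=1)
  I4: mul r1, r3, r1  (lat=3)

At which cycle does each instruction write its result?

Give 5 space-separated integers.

Answer: 4 7 5 6 9

Derivation:
I0 add r4: issue@1 deps=(None,None) exec_start@1 write@4
I1 mul r2: issue@2 deps=(None,0) exec_start@4 write@7
I2 add r1: issue@3 deps=(None,None) exec_start@3 write@5
I3 add r3: issue@4 deps=(2,0) exec_start@5 write@6
I4 mul r1: issue@5 deps=(3,2) exec_start@6 write@9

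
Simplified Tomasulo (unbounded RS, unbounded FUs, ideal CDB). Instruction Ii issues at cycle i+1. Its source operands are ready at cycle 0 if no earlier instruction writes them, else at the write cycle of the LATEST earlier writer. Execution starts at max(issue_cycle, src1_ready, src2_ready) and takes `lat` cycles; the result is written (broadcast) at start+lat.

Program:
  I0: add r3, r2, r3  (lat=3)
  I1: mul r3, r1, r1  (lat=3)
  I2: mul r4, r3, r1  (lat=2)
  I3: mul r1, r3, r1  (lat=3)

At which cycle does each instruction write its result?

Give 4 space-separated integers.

Answer: 4 5 7 8

Derivation:
I0 add r3: issue@1 deps=(None,None) exec_start@1 write@4
I1 mul r3: issue@2 deps=(None,None) exec_start@2 write@5
I2 mul r4: issue@3 deps=(1,None) exec_start@5 write@7
I3 mul r1: issue@4 deps=(1,None) exec_start@5 write@8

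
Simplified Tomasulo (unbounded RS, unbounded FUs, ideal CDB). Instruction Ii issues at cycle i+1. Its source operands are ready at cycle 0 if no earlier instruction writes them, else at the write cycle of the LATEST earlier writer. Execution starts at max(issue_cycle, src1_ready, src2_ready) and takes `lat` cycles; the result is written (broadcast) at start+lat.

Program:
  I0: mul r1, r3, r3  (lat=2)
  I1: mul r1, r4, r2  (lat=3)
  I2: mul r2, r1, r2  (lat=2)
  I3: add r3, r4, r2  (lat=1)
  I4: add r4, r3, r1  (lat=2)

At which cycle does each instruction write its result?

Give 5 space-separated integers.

I0 mul r1: issue@1 deps=(None,None) exec_start@1 write@3
I1 mul r1: issue@2 deps=(None,None) exec_start@2 write@5
I2 mul r2: issue@3 deps=(1,None) exec_start@5 write@7
I3 add r3: issue@4 deps=(None,2) exec_start@7 write@8
I4 add r4: issue@5 deps=(3,1) exec_start@8 write@10

Answer: 3 5 7 8 10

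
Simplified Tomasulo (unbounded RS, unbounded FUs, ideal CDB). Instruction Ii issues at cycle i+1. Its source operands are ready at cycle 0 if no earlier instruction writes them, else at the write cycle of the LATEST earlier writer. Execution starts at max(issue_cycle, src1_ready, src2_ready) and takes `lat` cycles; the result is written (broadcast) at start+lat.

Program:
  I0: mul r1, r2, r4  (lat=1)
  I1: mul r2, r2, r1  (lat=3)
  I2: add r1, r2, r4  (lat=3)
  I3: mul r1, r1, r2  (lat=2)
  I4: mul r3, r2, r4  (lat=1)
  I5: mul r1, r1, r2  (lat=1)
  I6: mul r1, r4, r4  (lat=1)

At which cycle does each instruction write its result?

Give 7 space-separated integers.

I0 mul r1: issue@1 deps=(None,None) exec_start@1 write@2
I1 mul r2: issue@2 deps=(None,0) exec_start@2 write@5
I2 add r1: issue@3 deps=(1,None) exec_start@5 write@8
I3 mul r1: issue@4 deps=(2,1) exec_start@8 write@10
I4 mul r3: issue@5 deps=(1,None) exec_start@5 write@6
I5 mul r1: issue@6 deps=(3,1) exec_start@10 write@11
I6 mul r1: issue@7 deps=(None,None) exec_start@7 write@8

Answer: 2 5 8 10 6 11 8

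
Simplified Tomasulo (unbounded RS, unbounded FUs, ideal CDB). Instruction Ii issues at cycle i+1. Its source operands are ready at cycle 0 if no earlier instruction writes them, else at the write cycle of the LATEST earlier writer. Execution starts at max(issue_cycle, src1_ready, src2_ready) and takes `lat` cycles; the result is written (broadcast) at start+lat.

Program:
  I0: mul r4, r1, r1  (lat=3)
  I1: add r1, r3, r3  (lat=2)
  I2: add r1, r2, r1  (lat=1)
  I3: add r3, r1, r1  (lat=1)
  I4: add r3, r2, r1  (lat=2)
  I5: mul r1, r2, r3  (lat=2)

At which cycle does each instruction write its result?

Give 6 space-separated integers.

Answer: 4 4 5 6 7 9

Derivation:
I0 mul r4: issue@1 deps=(None,None) exec_start@1 write@4
I1 add r1: issue@2 deps=(None,None) exec_start@2 write@4
I2 add r1: issue@3 deps=(None,1) exec_start@4 write@5
I3 add r3: issue@4 deps=(2,2) exec_start@5 write@6
I4 add r3: issue@5 deps=(None,2) exec_start@5 write@7
I5 mul r1: issue@6 deps=(None,4) exec_start@7 write@9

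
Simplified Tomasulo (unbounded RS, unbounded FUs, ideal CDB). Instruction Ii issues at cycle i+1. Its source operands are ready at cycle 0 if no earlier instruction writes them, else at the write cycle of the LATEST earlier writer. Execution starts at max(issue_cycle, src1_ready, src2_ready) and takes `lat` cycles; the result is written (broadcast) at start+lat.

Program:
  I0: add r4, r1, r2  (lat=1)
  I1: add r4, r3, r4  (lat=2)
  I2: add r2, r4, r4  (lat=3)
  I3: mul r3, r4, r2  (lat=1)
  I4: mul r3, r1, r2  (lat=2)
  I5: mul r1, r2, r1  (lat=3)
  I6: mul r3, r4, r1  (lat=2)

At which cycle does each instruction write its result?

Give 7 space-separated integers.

Answer: 2 4 7 8 9 10 12

Derivation:
I0 add r4: issue@1 deps=(None,None) exec_start@1 write@2
I1 add r4: issue@2 deps=(None,0) exec_start@2 write@4
I2 add r2: issue@3 deps=(1,1) exec_start@4 write@7
I3 mul r3: issue@4 deps=(1,2) exec_start@7 write@8
I4 mul r3: issue@5 deps=(None,2) exec_start@7 write@9
I5 mul r1: issue@6 deps=(2,None) exec_start@7 write@10
I6 mul r3: issue@7 deps=(1,5) exec_start@10 write@12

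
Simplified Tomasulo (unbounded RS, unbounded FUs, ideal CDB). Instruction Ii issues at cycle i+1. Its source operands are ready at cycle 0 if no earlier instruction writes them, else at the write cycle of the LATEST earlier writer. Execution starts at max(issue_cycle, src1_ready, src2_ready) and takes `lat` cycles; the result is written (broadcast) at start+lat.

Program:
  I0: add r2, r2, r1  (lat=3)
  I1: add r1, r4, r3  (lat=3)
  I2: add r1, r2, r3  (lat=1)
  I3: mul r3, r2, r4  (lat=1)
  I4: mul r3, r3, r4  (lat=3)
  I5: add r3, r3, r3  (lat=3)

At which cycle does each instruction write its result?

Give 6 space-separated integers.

I0 add r2: issue@1 deps=(None,None) exec_start@1 write@4
I1 add r1: issue@2 deps=(None,None) exec_start@2 write@5
I2 add r1: issue@3 deps=(0,None) exec_start@4 write@5
I3 mul r3: issue@4 deps=(0,None) exec_start@4 write@5
I4 mul r3: issue@5 deps=(3,None) exec_start@5 write@8
I5 add r3: issue@6 deps=(4,4) exec_start@8 write@11

Answer: 4 5 5 5 8 11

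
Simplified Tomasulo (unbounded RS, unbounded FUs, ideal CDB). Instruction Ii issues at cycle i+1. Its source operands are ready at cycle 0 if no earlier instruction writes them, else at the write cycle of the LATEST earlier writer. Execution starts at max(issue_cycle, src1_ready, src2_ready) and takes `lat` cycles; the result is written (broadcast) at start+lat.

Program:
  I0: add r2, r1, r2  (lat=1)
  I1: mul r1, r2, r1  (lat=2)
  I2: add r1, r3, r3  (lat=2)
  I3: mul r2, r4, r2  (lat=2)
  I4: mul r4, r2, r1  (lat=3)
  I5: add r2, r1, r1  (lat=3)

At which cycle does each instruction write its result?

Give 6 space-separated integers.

I0 add r2: issue@1 deps=(None,None) exec_start@1 write@2
I1 mul r1: issue@2 deps=(0,None) exec_start@2 write@4
I2 add r1: issue@3 deps=(None,None) exec_start@3 write@5
I3 mul r2: issue@4 deps=(None,0) exec_start@4 write@6
I4 mul r4: issue@5 deps=(3,2) exec_start@6 write@9
I5 add r2: issue@6 deps=(2,2) exec_start@6 write@9

Answer: 2 4 5 6 9 9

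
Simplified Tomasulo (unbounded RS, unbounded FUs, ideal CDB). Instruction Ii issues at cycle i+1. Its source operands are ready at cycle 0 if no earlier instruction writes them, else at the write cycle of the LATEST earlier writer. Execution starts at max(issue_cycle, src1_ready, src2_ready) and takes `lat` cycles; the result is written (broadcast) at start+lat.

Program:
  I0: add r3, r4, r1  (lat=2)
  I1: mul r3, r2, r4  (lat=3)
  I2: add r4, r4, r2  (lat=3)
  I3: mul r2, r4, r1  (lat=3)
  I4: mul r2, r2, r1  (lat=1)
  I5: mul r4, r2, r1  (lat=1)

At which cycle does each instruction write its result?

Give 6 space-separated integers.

Answer: 3 5 6 9 10 11

Derivation:
I0 add r3: issue@1 deps=(None,None) exec_start@1 write@3
I1 mul r3: issue@2 deps=(None,None) exec_start@2 write@5
I2 add r4: issue@3 deps=(None,None) exec_start@3 write@6
I3 mul r2: issue@4 deps=(2,None) exec_start@6 write@9
I4 mul r2: issue@5 deps=(3,None) exec_start@9 write@10
I5 mul r4: issue@6 deps=(4,None) exec_start@10 write@11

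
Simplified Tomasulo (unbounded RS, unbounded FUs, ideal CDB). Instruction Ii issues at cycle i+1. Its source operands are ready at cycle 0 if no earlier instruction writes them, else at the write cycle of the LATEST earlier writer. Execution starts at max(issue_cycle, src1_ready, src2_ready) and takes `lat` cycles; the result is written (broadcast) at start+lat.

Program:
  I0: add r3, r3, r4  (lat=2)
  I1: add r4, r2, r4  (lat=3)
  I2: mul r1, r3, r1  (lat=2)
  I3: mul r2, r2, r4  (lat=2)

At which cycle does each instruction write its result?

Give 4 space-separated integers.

I0 add r3: issue@1 deps=(None,None) exec_start@1 write@3
I1 add r4: issue@2 deps=(None,None) exec_start@2 write@5
I2 mul r1: issue@3 deps=(0,None) exec_start@3 write@5
I3 mul r2: issue@4 deps=(None,1) exec_start@5 write@7

Answer: 3 5 5 7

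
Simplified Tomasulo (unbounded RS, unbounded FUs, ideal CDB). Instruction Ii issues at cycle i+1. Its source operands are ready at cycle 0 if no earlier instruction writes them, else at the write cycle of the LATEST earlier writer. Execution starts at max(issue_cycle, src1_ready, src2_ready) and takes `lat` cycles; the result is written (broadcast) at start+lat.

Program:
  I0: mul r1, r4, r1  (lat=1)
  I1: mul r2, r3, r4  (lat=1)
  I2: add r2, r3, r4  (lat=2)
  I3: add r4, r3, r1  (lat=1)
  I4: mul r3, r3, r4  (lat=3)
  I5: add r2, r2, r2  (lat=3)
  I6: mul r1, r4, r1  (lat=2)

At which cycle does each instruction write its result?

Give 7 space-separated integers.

I0 mul r1: issue@1 deps=(None,None) exec_start@1 write@2
I1 mul r2: issue@2 deps=(None,None) exec_start@2 write@3
I2 add r2: issue@3 deps=(None,None) exec_start@3 write@5
I3 add r4: issue@4 deps=(None,0) exec_start@4 write@5
I4 mul r3: issue@5 deps=(None,3) exec_start@5 write@8
I5 add r2: issue@6 deps=(2,2) exec_start@6 write@9
I6 mul r1: issue@7 deps=(3,0) exec_start@7 write@9

Answer: 2 3 5 5 8 9 9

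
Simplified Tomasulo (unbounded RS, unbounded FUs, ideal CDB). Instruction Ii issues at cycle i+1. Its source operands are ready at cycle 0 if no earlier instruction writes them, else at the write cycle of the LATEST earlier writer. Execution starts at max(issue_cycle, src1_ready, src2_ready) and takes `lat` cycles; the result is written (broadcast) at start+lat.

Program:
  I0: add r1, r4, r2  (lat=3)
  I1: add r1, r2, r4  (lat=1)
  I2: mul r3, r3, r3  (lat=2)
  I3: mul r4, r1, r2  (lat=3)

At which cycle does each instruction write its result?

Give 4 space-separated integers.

Answer: 4 3 5 7

Derivation:
I0 add r1: issue@1 deps=(None,None) exec_start@1 write@4
I1 add r1: issue@2 deps=(None,None) exec_start@2 write@3
I2 mul r3: issue@3 deps=(None,None) exec_start@3 write@5
I3 mul r4: issue@4 deps=(1,None) exec_start@4 write@7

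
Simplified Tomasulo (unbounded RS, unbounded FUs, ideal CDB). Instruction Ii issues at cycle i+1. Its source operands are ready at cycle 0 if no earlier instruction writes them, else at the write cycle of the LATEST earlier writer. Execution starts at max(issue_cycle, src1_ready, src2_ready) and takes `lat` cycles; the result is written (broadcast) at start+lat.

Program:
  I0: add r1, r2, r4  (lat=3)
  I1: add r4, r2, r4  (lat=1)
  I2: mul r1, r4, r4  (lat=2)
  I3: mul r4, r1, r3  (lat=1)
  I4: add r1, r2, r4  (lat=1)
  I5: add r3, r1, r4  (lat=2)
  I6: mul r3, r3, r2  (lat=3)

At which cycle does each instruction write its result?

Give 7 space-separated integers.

Answer: 4 3 5 6 7 9 12

Derivation:
I0 add r1: issue@1 deps=(None,None) exec_start@1 write@4
I1 add r4: issue@2 deps=(None,None) exec_start@2 write@3
I2 mul r1: issue@3 deps=(1,1) exec_start@3 write@5
I3 mul r4: issue@4 deps=(2,None) exec_start@5 write@6
I4 add r1: issue@5 deps=(None,3) exec_start@6 write@7
I5 add r3: issue@6 deps=(4,3) exec_start@7 write@9
I6 mul r3: issue@7 deps=(5,None) exec_start@9 write@12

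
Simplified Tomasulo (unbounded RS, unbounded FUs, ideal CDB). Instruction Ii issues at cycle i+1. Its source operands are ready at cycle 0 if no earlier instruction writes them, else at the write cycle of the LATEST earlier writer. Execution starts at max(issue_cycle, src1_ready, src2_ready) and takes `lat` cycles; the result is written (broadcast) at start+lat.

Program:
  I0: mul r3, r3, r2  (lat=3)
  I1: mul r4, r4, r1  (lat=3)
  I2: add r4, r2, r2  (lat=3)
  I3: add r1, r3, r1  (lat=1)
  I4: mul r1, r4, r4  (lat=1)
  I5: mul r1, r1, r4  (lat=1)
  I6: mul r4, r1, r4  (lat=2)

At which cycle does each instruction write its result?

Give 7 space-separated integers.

Answer: 4 5 6 5 7 8 10

Derivation:
I0 mul r3: issue@1 deps=(None,None) exec_start@1 write@4
I1 mul r4: issue@2 deps=(None,None) exec_start@2 write@5
I2 add r4: issue@3 deps=(None,None) exec_start@3 write@6
I3 add r1: issue@4 deps=(0,None) exec_start@4 write@5
I4 mul r1: issue@5 deps=(2,2) exec_start@6 write@7
I5 mul r1: issue@6 deps=(4,2) exec_start@7 write@8
I6 mul r4: issue@7 deps=(5,2) exec_start@8 write@10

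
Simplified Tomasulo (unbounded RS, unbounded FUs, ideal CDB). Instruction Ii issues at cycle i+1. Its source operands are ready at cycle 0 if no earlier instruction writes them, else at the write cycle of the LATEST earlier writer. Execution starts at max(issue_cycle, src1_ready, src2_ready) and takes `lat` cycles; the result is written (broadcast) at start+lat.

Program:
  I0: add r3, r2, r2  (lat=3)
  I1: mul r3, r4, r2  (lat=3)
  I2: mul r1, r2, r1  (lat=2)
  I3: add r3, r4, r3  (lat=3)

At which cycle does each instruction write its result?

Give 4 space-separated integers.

Answer: 4 5 5 8

Derivation:
I0 add r3: issue@1 deps=(None,None) exec_start@1 write@4
I1 mul r3: issue@2 deps=(None,None) exec_start@2 write@5
I2 mul r1: issue@3 deps=(None,None) exec_start@3 write@5
I3 add r3: issue@4 deps=(None,1) exec_start@5 write@8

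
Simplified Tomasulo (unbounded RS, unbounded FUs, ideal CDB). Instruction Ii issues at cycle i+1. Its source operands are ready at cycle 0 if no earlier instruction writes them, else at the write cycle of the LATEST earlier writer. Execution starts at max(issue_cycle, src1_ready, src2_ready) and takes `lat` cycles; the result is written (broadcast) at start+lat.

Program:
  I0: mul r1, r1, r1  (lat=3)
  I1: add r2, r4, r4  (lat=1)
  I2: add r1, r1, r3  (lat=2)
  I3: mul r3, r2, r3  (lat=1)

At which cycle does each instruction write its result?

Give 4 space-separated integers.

I0 mul r1: issue@1 deps=(None,None) exec_start@1 write@4
I1 add r2: issue@2 deps=(None,None) exec_start@2 write@3
I2 add r1: issue@3 deps=(0,None) exec_start@4 write@6
I3 mul r3: issue@4 deps=(1,None) exec_start@4 write@5

Answer: 4 3 6 5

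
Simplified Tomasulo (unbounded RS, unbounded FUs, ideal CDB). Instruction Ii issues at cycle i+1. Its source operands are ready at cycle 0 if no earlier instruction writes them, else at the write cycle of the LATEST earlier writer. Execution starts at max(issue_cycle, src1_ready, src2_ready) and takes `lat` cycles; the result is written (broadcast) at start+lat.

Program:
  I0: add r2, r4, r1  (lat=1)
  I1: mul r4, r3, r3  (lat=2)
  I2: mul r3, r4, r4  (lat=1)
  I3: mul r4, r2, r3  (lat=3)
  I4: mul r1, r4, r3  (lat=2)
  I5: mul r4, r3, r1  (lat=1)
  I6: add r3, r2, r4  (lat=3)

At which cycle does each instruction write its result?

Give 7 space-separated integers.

Answer: 2 4 5 8 10 11 14

Derivation:
I0 add r2: issue@1 deps=(None,None) exec_start@1 write@2
I1 mul r4: issue@2 deps=(None,None) exec_start@2 write@4
I2 mul r3: issue@3 deps=(1,1) exec_start@4 write@5
I3 mul r4: issue@4 deps=(0,2) exec_start@5 write@8
I4 mul r1: issue@5 deps=(3,2) exec_start@8 write@10
I5 mul r4: issue@6 deps=(2,4) exec_start@10 write@11
I6 add r3: issue@7 deps=(0,5) exec_start@11 write@14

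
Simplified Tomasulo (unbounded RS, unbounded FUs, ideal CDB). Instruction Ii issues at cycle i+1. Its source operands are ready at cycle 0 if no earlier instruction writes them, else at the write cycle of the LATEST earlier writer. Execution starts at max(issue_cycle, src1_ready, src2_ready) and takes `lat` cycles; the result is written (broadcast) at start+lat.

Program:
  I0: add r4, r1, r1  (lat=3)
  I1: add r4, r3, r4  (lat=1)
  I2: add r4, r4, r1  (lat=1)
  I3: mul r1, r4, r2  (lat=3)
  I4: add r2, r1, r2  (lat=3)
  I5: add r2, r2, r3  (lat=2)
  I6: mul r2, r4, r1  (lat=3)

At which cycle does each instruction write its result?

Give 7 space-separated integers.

I0 add r4: issue@1 deps=(None,None) exec_start@1 write@4
I1 add r4: issue@2 deps=(None,0) exec_start@4 write@5
I2 add r4: issue@3 deps=(1,None) exec_start@5 write@6
I3 mul r1: issue@4 deps=(2,None) exec_start@6 write@9
I4 add r2: issue@5 deps=(3,None) exec_start@9 write@12
I5 add r2: issue@6 deps=(4,None) exec_start@12 write@14
I6 mul r2: issue@7 deps=(2,3) exec_start@9 write@12

Answer: 4 5 6 9 12 14 12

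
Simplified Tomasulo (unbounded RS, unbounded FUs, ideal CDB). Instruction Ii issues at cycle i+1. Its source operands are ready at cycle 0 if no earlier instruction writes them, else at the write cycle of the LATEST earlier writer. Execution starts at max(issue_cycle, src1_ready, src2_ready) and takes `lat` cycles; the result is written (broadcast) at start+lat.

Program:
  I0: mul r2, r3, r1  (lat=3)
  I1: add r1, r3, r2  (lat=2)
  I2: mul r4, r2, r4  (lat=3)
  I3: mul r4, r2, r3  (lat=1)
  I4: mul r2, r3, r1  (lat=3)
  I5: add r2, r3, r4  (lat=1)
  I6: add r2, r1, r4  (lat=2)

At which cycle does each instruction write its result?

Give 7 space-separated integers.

Answer: 4 6 7 5 9 7 9

Derivation:
I0 mul r2: issue@1 deps=(None,None) exec_start@1 write@4
I1 add r1: issue@2 deps=(None,0) exec_start@4 write@6
I2 mul r4: issue@3 deps=(0,None) exec_start@4 write@7
I3 mul r4: issue@4 deps=(0,None) exec_start@4 write@5
I4 mul r2: issue@5 deps=(None,1) exec_start@6 write@9
I5 add r2: issue@6 deps=(None,3) exec_start@6 write@7
I6 add r2: issue@7 deps=(1,3) exec_start@7 write@9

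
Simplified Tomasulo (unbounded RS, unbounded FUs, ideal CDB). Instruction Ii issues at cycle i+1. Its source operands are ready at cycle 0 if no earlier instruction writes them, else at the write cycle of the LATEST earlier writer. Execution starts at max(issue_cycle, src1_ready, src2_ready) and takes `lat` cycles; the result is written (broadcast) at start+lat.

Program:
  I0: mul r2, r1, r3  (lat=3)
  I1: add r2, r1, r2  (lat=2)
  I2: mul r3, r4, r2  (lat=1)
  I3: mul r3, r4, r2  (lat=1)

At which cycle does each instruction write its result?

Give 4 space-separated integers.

Answer: 4 6 7 7

Derivation:
I0 mul r2: issue@1 deps=(None,None) exec_start@1 write@4
I1 add r2: issue@2 deps=(None,0) exec_start@4 write@6
I2 mul r3: issue@3 deps=(None,1) exec_start@6 write@7
I3 mul r3: issue@4 deps=(None,1) exec_start@6 write@7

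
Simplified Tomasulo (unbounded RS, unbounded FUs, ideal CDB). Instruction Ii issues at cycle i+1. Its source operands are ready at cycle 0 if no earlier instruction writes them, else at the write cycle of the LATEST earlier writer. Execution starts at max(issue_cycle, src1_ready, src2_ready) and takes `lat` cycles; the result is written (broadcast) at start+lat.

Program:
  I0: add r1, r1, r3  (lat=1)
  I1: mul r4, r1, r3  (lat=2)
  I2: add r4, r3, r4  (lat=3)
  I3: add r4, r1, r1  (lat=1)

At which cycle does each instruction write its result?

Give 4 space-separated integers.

Answer: 2 4 7 5

Derivation:
I0 add r1: issue@1 deps=(None,None) exec_start@1 write@2
I1 mul r4: issue@2 deps=(0,None) exec_start@2 write@4
I2 add r4: issue@3 deps=(None,1) exec_start@4 write@7
I3 add r4: issue@4 deps=(0,0) exec_start@4 write@5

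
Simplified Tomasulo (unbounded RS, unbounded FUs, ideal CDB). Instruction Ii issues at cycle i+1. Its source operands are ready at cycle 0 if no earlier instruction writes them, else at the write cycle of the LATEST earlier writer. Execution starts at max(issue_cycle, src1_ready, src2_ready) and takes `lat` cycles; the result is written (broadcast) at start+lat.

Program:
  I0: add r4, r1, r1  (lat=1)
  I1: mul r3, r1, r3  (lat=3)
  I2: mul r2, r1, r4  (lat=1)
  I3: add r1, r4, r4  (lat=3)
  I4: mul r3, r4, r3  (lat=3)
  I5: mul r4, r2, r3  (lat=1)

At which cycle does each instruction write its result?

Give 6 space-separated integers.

I0 add r4: issue@1 deps=(None,None) exec_start@1 write@2
I1 mul r3: issue@2 deps=(None,None) exec_start@2 write@5
I2 mul r2: issue@3 deps=(None,0) exec_start@3 write@4
I3 add r1: issue@4 deps=(0,0) exec_start@4 write@7
I4 mul r3: issue@5 deps=(0,1) exec_start@5 write@8
I5 mul r4: issue@6 deps=(2,4) exec_start@8 write@9

Answer: 2 5 4 7 8 9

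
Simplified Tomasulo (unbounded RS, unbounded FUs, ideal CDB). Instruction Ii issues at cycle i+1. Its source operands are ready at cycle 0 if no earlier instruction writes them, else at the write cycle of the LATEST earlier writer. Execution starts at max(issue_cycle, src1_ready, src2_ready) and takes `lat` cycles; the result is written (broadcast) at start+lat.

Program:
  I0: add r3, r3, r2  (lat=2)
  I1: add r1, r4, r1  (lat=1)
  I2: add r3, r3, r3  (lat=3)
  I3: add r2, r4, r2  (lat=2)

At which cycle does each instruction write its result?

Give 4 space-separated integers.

I0 add r3: issue@1 deps=(None,None) exec_start@1 write@3
I1 add r1: issue@2 deps=(None,None) exec_start@2 write@3
I2 add r3: issue@3 deps=(0,0) exec_start@3 write@6
I3 add r2: issue@4 deps=(None,None) exec_start@4 write@6

Answer: 3 3 6 6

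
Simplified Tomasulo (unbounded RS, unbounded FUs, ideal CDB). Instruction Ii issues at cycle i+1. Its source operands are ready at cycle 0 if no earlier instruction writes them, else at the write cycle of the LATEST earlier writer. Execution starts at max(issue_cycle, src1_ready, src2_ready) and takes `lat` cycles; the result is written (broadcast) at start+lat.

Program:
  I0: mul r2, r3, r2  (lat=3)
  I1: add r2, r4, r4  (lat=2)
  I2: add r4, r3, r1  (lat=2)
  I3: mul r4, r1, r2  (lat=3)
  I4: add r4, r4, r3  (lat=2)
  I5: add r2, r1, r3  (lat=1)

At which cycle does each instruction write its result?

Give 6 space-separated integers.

Answer: 4 4 5 7 9 7

Derivation:
I0 mul r2: issue@1 deps=(None,None) exec_start@1 write@4
I1 add r2: issue@2 deps=(None,None) exec_start@2 write@4
I2 add r4: issue@3 deps=(None,None) exec_start@3 write@5
I3 mul r4: issue@4 deps=(None,1) exec_start@4 write@7
I4 add r4: issue@5 deps=(3,None) exec_start@7 write@9
I5 add r2: issue@6 deps=(None,None) exec_start@6 write@7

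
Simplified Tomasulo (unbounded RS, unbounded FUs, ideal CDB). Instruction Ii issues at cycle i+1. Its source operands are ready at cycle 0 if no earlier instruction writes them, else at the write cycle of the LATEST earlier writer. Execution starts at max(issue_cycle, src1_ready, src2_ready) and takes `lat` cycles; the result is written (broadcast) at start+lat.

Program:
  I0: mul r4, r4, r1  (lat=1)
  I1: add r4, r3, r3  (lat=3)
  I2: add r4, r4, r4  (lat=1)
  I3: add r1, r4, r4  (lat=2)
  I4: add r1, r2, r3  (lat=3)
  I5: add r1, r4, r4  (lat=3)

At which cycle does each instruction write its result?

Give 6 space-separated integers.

Answer: 2 5 6 8 8 9

Derivation:
I0 mul r4: issue@1 deps=(None,None) exec_start@1 write@2
I1 add r4: issue@2 deps=(None,None) exec_start@2 write@5
I2 add r4: issue@3 deps=(1,1) exec_start@5 write@6
I3 add r1: issue@4 deps=(2,2) exec_start@6 write@8
I4 add r1: issue@5 deps=(None,None) exec_start@5 write@8
I5 add r1: issue@6 deps=(2,2) exec_start@6 write@9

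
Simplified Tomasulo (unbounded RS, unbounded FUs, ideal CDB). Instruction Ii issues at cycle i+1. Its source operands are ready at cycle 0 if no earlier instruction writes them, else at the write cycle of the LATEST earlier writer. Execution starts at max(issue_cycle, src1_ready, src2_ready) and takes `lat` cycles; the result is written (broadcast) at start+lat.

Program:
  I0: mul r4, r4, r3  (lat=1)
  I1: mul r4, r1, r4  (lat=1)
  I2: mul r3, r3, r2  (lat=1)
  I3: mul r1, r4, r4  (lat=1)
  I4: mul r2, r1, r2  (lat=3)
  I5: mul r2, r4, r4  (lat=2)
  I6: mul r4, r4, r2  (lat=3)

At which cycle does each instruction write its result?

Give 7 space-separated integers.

I0 mul r4: issue@1 deps=(None,None) exec_start@1 write@2
I1 mul r4: issue@2 deps=(None,0) exec_start@2 write@3
I2 mul r3: issue@3 deps=(None,None) exec_start@3 write@4
I3 mul r1: issue@4 deps=(1,1) exec_start@4 write@5
I4 mul r2: issue@5 deps=(3,None) exec_start@5 write@8
I5 mul r2: issue@6 deps=(1,1) exec_start@6 write@8
I6 mul r4: issue@7 deps=(1,5) exec_start@8 write@11

Answer: 2 3 4 5 8 8 11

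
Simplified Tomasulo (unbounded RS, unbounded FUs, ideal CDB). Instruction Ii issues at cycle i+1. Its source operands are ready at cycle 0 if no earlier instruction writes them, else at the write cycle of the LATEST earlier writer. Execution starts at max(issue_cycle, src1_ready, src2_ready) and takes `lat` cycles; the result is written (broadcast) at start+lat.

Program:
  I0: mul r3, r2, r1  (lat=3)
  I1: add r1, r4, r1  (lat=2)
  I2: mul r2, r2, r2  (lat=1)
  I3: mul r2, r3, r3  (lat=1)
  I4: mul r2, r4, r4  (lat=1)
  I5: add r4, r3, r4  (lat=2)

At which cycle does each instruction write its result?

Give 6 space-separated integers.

Answer: 4 4 4 5 6 8

Derivation:
I0 mul r3: issue@1 deps=(None,None) exec_start@1 write@4
I1 add r1: issue@2 deps=(None,None) exec_start@2 write@4
I2 mul r2: issue@3 deps=(None,None) exec_start@3 write@4
I3 mul r2: issue@4 deps=(0,0) exec_start@4 write@5
I4 mul r2: issue@5 deps=(None,None) exec_start@5 write@6
I5 add r4: issue@6 deps=(0,None) exec_start@6 write@8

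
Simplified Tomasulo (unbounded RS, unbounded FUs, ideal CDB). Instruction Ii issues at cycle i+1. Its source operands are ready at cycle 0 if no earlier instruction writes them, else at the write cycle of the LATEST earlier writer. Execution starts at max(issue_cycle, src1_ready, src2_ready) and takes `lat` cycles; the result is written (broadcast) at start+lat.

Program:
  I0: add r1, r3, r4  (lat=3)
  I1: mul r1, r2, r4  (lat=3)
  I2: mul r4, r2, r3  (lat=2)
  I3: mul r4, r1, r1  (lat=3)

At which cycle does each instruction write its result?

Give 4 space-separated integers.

I0 add r1: issue@1 deps=(None,None) exec_start@1 write@4
I1 mul r1: issue@2 deps=(None,None) exec_start@2 write@5
I2 mul r4: issue@3 deps=(None,None) exec_start@3 write@5
I3 mul r4: issue@4 deps=(1,1) exec_start@5 write@8

Answer: 4 5 5 8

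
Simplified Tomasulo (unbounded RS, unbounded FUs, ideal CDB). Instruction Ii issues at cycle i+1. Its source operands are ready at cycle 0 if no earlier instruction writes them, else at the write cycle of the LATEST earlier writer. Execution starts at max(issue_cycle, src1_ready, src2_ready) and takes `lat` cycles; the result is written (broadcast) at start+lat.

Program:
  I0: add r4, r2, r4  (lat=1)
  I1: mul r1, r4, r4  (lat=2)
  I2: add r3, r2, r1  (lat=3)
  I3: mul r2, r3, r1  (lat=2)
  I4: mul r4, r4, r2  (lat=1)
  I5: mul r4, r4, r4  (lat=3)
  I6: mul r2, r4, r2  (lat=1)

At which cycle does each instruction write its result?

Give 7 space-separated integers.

Answer: 2 4 7 9 10 13 14

Derivation:
I0 add r4: issue@1 deps=(None,None) exec_start@1 write@2
I1 mul r1: issue@2 deps=(0,0) exec_start@2 write@4
I2 add r3: issue@3 deps=(None,1) exec_start@4 write@7
I3 mul r2: issue@4 deps=(2,1) exec_start@7 write@9
I4 mul r4: issue@5 deps=(0,3) exec_start@9 write@10
I5 mul r4: issue@6 deps=(4,4) exec_start@10 write@13
I6 mul r2: issue@7 deps=(5,3) exec_start@13 write@14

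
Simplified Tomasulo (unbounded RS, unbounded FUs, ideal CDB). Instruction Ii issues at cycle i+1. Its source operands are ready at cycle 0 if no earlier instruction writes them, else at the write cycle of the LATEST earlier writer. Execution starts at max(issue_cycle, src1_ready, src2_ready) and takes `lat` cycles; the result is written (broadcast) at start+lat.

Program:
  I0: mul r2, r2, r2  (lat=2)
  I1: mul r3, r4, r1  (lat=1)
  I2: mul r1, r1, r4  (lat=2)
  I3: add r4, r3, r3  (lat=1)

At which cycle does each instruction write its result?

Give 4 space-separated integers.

I0 mul r2: issue@1 deps=(None,None) exec_start@1 write@3
I1 mul r3: issue@2 deps=(None,None) exec_start@2 write@3
I2 mul r1: issue@3 deps=(None,None) exec_start@3 write@5
I3 add r4: issue@4 deps=(1,1) exec_start@4 write@5

Answer: 3 3 5 5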